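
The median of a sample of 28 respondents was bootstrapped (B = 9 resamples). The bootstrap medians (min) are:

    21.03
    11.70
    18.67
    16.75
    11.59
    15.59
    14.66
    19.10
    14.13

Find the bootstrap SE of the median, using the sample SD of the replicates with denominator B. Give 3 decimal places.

Bootstrap SE is the standard deviation of the 9 replicate medians.
Mean of replicates: (21.03 + 11.70 + 18.67 + 16.75 + 11.59 + 15.59 + 14.66 + 19.10 + 14.13) / 9 = 143.2200 / 9 = 15.9133
Sum of squared deviations: (+5.1167)² + (−4.2133)² + (+2.7567)² + (+0.8367)² + (−4.3233)² + (−0.3233)² + (−1.2533)² + (+3.1867)² + (−1.7833)² = 85.9334
Variance = 85.9334 / 9 = 9.5482
SE* = √9.5482

SE* = 3.090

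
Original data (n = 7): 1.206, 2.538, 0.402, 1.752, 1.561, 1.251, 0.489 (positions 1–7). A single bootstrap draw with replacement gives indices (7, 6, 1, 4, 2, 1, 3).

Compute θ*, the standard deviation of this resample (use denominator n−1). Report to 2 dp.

Resample values: 0.489, 1.251, 1.206, 1.752, 2.538, 1.206, 0.402.
Mean = 1.2634; sum of squared deviations = 3.2118
s² = 3.2118 / 6 = 0.5353
s = √0.5353 = 0.73

θ* = 0.73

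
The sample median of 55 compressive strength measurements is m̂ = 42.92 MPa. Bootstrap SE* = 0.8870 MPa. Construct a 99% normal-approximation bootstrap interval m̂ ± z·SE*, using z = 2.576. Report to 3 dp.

(40.635, 45.205)

Margin = 2.576 × 0.8870 = 2.2849
Interval: 42.92 ± 2.2849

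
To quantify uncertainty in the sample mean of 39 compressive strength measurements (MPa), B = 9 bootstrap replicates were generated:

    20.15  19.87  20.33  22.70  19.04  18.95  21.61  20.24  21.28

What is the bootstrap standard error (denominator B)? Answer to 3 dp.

SE* = 1.146

Bootstrap SE is the standard deviation of the 9 replicate means.
Mean of replicates: (20.15 + 19.87 + 20.33 + 22.70 + 19.04 + 18.95 + 21.61 + 20.24 + 21.28) / 9 = 184.1700 / 9 = 20.4633
Sum of squared deviations: (−0.3133)² + (−0.5933)² + (−0.1333)² + (+2.2367)² + (−1.4233)² + (−1.5133)² + (+1.1467)² + (−0.2233)² + (+0.8167)² = 11.8184
Variance = 11.8184 / 9 = 1.3132
SE* = √1.3132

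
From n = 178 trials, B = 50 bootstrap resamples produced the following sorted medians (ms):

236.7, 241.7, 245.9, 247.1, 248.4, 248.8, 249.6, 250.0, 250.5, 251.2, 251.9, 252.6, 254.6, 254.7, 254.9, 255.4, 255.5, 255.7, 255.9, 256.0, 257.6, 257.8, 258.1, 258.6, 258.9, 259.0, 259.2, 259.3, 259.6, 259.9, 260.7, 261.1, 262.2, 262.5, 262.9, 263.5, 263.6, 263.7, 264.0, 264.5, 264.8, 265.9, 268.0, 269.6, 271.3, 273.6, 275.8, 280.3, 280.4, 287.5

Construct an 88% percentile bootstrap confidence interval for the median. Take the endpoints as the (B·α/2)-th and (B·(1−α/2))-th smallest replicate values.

(245.9, 275.8)

α = 0.12; lower rank = 50 × 0.060 = 3; upper rank = 50 × 0.940 = 47.
The 3rd smallest replicate is 245.9; the 47th is 275.8.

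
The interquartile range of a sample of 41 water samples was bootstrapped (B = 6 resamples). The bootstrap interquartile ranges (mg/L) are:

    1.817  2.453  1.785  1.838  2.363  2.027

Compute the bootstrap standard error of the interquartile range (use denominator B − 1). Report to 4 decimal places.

Bootstrap SE is the standard deviation of the 6 replicate interquartile ranges.
Mean of replicates: (1.817 + 2.453 + 1.785 + 1.838 + 2.363 + 2.027) / 6 = 12.28300 / 6 = 2.04717
Sum of squared deviations: (−0.23017)² + (+0.40583)² + (−0.26217)² + (−0.20917)² + (+0.31583)² + (−0.02017)² = 0.43032
Variance = 0.43032 / 5 = 0.08606
SE* = √0.08606

SE* = 0.2934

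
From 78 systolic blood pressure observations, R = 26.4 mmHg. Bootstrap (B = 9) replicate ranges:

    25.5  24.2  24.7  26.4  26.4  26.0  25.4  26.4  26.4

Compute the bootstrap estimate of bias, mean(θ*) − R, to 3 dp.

mean(θ*) = (25.5 + 24.2 + 24.7 + 26.4 + 26.4 + 26.0 + 25.4 + 26.4 + 26.4) / 9 = 25.7111
bias = 25.7111 − 26.4

bias = −0.689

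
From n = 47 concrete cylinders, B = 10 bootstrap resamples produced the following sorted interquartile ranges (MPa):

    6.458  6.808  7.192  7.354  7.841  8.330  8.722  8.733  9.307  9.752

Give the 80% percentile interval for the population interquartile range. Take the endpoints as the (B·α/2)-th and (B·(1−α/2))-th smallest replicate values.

α = 0.20; lower rank = 10 × 0.100 = 1; upper rank = 10 × 0.900 = 9.
The 1st smallest replicate is 6.458; the 9th is 9.307.

(6.458, 9.307)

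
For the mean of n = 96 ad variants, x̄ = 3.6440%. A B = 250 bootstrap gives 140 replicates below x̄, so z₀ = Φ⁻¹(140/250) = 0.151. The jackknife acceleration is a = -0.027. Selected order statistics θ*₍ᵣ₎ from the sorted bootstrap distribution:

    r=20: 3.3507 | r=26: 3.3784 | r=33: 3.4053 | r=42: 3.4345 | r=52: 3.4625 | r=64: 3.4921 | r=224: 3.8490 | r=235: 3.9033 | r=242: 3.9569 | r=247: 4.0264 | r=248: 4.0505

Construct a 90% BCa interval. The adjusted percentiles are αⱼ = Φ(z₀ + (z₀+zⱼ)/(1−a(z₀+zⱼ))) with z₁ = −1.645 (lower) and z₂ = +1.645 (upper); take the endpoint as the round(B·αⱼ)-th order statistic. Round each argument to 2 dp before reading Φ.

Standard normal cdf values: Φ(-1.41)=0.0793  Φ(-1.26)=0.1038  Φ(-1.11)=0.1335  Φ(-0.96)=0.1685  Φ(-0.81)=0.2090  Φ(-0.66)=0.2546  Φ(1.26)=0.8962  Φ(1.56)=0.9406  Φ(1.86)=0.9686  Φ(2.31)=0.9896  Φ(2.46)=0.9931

(3.3507, 3.9569)

Lower: z₀ + z₁ = 0.151 + (-1.645) = -1.494; 1 − a(z₀+z₁) = 1 − (-0.027)(-1.494) = 0.9597; argument = 0.151 + (-1.494)/0.9597 = -1.4058 → -1.41.
α₁ = Φ(-1.41) = 0.0793; rank = round(250 × 0.0793) = 20; θ*₍20₎ = 3.3507.
Upper: z₀ + z₂ = 1.796; 1 − a(z₀+z₂) = 1.0485; argument = 1.8639 → 1.86; α₂ = 0.9686; rank = 242; θ*₍242₎ = 3.9569.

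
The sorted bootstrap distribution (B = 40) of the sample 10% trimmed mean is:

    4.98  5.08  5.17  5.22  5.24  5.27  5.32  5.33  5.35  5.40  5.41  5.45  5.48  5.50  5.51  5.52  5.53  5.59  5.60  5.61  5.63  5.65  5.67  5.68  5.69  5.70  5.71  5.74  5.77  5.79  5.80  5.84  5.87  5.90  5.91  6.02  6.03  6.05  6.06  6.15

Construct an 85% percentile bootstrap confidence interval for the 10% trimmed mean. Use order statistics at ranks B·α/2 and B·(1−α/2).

α = 0.15; lower rank = 40 × 0.075 = 3; upper rank = 40 × 0.925 = 37.
The 3rd smallest replicate is 5.17; the 37th is 6.03.

(5.17, 6.03)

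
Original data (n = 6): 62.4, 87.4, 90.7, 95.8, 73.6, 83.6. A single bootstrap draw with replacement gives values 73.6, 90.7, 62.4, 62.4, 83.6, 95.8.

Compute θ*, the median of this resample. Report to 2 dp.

Sorted: 62.4, 62.4, 73.6, 83.6, 90.7, 95.8
Median = average of the two middle values = 78.60

θ* = 78.60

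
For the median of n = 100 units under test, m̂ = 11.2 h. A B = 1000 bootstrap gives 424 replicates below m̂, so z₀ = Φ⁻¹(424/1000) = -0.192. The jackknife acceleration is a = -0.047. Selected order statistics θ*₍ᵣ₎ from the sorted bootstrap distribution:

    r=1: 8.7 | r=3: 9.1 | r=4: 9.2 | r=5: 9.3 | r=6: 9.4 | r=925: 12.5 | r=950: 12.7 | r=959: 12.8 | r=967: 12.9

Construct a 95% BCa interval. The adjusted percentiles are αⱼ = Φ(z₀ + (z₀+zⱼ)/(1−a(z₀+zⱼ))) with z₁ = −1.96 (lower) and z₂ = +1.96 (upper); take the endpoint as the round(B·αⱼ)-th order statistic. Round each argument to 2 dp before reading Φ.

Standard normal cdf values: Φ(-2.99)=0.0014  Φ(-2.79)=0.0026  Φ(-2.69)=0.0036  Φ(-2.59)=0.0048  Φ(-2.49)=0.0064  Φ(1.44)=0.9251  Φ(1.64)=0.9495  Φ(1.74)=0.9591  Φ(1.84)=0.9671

(9.3, 12.5)

Lower: z₀ + z₁ = -0.192 + (-1.960) = -2.152; 1 − a(z₀+z₁) = 1 − (-0.047)(-2.152) = 0.8989; argument = -0.192 + (-2.152)/0.8989 = -2.5862 → -2.59.
α₁ = Φ(-2.59) = 0.0048; rank = round(1000 × 0.0048) = 5; θ*₍5₎ = 9.3.
Upper: z₀ + z₂ = 1.768; 1 − a(z₀+z₂) = 1.0831; argument = 1.4404 → 1.44; α₂ = 0.9251; rank = 925; θ*₍925₎ = 12.5.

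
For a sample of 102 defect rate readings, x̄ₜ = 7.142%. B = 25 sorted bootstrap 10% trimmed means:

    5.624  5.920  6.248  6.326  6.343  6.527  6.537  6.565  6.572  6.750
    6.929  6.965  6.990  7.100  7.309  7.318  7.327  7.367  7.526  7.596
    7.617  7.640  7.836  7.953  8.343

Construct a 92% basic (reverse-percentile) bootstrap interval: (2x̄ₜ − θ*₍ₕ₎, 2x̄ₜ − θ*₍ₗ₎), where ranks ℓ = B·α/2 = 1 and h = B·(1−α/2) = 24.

Percentile endpoints at ranks 1 and 24: θ*₍1₎ = 5.624, θ*₍24₎ = 7.953.
Basic interval reflects these around x̄ₜ:
  lower = 2 × 7.142 − 7.953 = 6.331
  upper = 2 × 7.142 − 5.624 = 8.660

(6.331, 8.660)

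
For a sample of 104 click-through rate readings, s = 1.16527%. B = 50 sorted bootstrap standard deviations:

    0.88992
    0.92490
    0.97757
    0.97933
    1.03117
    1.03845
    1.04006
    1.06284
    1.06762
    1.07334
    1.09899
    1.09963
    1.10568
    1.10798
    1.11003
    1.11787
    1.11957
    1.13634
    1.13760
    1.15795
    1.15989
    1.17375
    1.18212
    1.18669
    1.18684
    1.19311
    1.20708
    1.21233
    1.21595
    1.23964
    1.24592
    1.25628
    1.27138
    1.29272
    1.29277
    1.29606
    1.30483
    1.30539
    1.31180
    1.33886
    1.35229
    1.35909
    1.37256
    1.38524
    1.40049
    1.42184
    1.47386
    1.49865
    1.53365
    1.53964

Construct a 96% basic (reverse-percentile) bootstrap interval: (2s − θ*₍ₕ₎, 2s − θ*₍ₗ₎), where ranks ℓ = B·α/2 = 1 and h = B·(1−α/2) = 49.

(0.79689, 1.44062)

Percentile endpoints at ranks 1 and 49: θ*₍1₎ = 0.88992, θ*₍49₎ = 1.53365.
Basic interval reflects these around s:
  lower = 2 × 1.16527 − 1.53365 = 0.79689
  upper = 2 × 1.16527 − 0.88992 = 1.44062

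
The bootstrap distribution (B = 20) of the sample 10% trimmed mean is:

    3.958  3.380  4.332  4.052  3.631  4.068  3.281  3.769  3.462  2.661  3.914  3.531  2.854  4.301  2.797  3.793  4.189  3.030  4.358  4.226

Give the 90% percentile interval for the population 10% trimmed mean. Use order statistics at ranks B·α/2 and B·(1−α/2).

(2.661, 4.332)

Sorted replicates: 2.661, 2.797, 2.854, 3.030, 3.281, 3.380, 3.462, 3.531, 3.631, 3.769, 3.793, 3.914, 3.958, 4.052, 4.068, 4.189, 4.226, 4.301, 4.332, 4.358
α = 0.10; lower rank = 20 × 0.050 = 1; upper rank = 20 × 0.950 = 19.
The 1st smallest replicate is 2.661; the 19th is 4.332.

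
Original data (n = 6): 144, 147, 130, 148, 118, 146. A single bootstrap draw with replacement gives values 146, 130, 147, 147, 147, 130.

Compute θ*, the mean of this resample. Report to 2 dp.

θ* = 141.17

Mean = (146 + 130 + 147 + 147 + 147 + 130) / 6 = 847.0 / 6 = 141.17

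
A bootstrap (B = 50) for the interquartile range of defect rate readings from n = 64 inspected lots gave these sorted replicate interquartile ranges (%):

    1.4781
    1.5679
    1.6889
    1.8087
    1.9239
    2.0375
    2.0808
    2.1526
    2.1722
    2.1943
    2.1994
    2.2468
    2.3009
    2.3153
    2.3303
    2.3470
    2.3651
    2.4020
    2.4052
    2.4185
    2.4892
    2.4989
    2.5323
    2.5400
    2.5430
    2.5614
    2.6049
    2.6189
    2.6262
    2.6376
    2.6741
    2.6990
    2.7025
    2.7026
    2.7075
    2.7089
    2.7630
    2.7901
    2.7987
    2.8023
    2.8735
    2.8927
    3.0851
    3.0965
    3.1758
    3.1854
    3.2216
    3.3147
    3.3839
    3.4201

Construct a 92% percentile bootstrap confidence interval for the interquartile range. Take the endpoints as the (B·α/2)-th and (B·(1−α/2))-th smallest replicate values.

(1.5679, 3.3147)

α = 0.08; lower rank = 50 × 0.040 = 2; upper rank = 50 × 0.960 = 48.
The 2nd smallest replicate is 1.5679; the 48th is 3.3147.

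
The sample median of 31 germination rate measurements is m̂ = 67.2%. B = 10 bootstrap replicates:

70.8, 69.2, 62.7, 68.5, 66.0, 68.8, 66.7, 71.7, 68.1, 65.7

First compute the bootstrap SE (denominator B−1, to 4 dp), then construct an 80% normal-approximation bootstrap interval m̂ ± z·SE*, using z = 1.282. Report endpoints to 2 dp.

Mean of replicates = 67.8200; sum of squared deviations = 62.6160; SE* = √(62.6160/9) = 2.6377
Margin = 1.282 × 2.6377 = 3.382
Interval: 67.2 ± 3.382

(63.82, 70.58)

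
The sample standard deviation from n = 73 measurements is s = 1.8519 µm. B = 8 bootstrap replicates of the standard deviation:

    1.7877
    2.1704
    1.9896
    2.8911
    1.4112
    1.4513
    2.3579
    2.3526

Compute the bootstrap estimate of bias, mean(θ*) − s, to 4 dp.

mean(θ*) = (1.7877 + 2.1704 + 1.9896 + 2.8911 + 1.4112 + 1.4513 + 2.3579 + 2.3526) / 8 = 2.05147
bias = 2.05147 − 1.8519

bias = +0.1996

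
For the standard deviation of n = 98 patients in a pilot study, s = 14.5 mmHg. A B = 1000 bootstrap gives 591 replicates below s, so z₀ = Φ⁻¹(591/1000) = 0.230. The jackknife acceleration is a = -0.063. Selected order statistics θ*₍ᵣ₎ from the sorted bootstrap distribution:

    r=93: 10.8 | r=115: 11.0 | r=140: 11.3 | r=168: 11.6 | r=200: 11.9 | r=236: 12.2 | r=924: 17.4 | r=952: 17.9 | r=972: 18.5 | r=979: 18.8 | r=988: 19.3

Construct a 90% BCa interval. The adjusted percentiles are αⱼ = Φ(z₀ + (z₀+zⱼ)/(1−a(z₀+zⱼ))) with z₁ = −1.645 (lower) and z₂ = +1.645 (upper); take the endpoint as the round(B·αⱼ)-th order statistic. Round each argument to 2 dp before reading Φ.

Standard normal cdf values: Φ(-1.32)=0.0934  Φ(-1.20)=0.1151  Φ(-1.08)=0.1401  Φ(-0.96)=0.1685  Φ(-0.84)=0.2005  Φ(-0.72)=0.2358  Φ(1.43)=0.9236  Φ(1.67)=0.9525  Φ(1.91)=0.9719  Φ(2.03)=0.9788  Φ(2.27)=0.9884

(10.8, 18.5)

Lower: z₀ + z₁ = 0.230 + (-1.645) = -1.415; 1 − a(z₀+z₁) = 1 − (-0.063)(-1.415) = 0.9109; argument = 0.230 + (-1.415)/0.9109 = -1.3235 → -1.32.
α₁ = Φ(-1.32) = 0.0934; rank = round(1000 × 0.0934) = 93; θ*₍93₎ = 10.8.
Upper: z₀ + z₂ = 1.875; 1 − a(z₀+z₂) = 1.1181; argument = 1.9069 → 1.91; α₂ = 0.9719; rank = 972; θ*₍972₎ = 18.5.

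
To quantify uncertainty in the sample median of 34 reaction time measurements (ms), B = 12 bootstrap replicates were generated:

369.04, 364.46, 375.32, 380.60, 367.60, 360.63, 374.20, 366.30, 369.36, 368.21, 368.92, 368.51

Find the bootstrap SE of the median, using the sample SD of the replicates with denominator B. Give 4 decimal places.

SE* = 5.0021

Bootstrap SE is the standard deviation of the 12 replicate medians.
Mean of replicates: (369.04 + 364.46 + 375.32 + 380.60 + 367.60 + 360.63 + 374.20 + 366.30 + 369.36 + 368.21 + 368.92 + 368.51) / 12 = 4433.15000 / 12 = 369.42917
Sum of squared deviations: (−0.38917)² + (−4.96917)² + (+5.89083)² + (+11.17083)² + (−1.82917)² + (−8.79917)² + (+4.77083)² + (−3.12917)² + (−0.06917)² + (−1.21917)² + (−0.50917)² + (−0.91917)² = 300.25249
Variance = 300.25249 / 12 = 25.02104
SE* = √25.02104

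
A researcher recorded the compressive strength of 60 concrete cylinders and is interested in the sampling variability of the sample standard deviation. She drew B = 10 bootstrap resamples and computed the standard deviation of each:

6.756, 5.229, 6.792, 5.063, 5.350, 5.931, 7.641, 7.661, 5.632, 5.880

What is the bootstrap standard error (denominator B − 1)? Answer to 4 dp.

Bootstrap SE is the standard deviation of the 10 replicate standard deviations.
Mean of replicates: (6.756 + 5.229 + 6.792 + 5.063 + 5.350 + 5.931 + 7.641 + 7.661 + 5.632 + 5.880) / 10 = 61.93500 / 10 = 6.19350
Sum of squared deviations: (+0.56250)² + (−0.96450)² + (+0.59850)² + (−1.13050)² + (−0.84350)² + (−0.26250)² + (+1.44750)² + (+1.46750)² + (−0.56150)² + (−0.31350)² = 8.32567
Variance = 8.32567 / 9 = 0.92507
SE* = √0.92507

SE* = 0.9618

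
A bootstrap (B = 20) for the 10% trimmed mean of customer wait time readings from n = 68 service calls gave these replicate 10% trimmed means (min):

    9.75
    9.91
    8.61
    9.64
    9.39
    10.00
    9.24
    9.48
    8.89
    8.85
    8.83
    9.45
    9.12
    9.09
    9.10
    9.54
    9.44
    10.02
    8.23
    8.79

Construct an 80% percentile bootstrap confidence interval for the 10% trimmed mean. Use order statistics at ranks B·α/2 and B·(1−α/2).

(8.61, 9.91)

Sorted replicates: 8.23, 8.61, 8.79, 8.83, 8.85, 8.89, 9.09, 9.10, 9.12, 9.24, 9.39, 9.44, 9.45, 9.48, 9.54, 9.64, 9.75, 9.91, 10.00, 10.02
α = 0.20; lower rank = 20 × 0.100 = 2; upper rank = 20 × 0.900 = 18.
The 2nd smallest replicate is 8.61; the 18th is 9.91.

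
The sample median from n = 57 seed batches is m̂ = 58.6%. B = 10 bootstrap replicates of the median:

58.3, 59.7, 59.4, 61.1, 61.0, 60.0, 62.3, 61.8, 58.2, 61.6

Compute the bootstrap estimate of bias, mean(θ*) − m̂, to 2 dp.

mean(θ*) = (58.3 + 59.7 + 59.4 + 61.1 + 61.0 + 60.0 + 62.3 + 61.8 + 58.2 + 61.6) / 10 = 60.340
bias = 60.340 − 58.6

bias = +1.74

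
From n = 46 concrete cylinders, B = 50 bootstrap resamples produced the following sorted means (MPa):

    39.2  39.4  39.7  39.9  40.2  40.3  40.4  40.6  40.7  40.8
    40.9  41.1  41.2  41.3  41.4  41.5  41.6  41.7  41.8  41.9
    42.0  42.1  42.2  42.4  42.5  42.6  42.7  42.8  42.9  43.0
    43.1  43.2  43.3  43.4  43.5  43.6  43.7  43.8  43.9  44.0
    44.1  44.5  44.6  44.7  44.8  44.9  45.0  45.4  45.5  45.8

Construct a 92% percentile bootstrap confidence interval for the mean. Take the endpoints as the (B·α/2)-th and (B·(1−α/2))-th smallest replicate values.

α = 0.08; lower rank = 50 × 0.040 = 2; upper rank = 50 × 0.960 = 48.
The 2nd smallest replicate is 39.4; the 48th is 45.4.

(39.4, 45.4)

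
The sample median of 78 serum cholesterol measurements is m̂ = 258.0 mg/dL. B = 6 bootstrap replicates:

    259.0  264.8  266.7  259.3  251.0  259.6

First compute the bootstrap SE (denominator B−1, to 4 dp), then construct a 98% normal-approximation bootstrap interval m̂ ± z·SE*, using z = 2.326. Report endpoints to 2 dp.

(245.24, 270.76)

Mean of replicates = 260.0667; sum of squared deviations = 150.5533; SE* = √(150.5533/5) = 5.4873
Margin = 2.326 × 5.4873 = 12.763
Interval: 258.0 ± 12.763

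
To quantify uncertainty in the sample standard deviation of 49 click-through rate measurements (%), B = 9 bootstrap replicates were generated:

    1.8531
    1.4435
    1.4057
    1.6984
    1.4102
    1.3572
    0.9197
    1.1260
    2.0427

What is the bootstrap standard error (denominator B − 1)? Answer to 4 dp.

Bootstrap SE is the standard deviation of the 9 replicate standard deviations.
Mean of replicates: (1.8531 + 1.4435 + 1.4057 + 1.6984 + 1.4102 + 1.3572 + 0.9197 + 1.1260 + 2.0427) / 9 = 13.25650 / 9 = 1.47294
Sum of squared deviations: (+0.38016)² + (−0.02944)² + (−0.06724)² + (+0.22546)² + (−0.06274)² + (−0.11574)² + (−0.55324)² + (−0.34694)² + (+0.56976)² = 0.96914
Variance = 0.96914 / 8 = 0.12114
SE* = √0.12114

SE* = 0.3481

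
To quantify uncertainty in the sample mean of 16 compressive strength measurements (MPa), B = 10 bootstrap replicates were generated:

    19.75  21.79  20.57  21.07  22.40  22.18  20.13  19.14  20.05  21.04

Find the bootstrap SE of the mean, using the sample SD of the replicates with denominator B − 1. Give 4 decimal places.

SE* = 1.0799

Bootstrap SE is the standard deviation of the 10 replicate means.
Mean of replicates: (19.75 + 21.79 + 20.57 + 21.07 + 22.40 + 22.18 + 20.13 + 19.14 + 20.05 + 21.04) / 10 = 208.12000 / 10 = 20.81200
Sum of squared deviations: (−1.06200)² + (+0.97800)² + (−0.24200)² + (+0.25800)² + (+1.58800)² + (+1.36800)² + (−0.68200)² + (−1.67200)² + (−0.76200)² + (+0.22800)² = 10.49596
Variance = 10.49596 / 9 = 1.16622
SE* = √1.16622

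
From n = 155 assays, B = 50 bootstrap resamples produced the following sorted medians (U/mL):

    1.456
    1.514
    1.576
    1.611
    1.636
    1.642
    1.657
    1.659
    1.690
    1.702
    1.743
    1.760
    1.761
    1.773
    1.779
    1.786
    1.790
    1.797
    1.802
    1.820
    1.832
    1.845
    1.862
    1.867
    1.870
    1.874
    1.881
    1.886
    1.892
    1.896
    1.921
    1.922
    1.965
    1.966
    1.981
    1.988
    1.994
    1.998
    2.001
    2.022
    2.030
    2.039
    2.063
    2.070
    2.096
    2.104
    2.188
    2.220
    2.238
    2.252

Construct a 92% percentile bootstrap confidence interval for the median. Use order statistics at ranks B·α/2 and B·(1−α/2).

(1.514, 2.220)

α = 0.08; lower rank = 50 × 0.040 = 2; upper rank = 50 × 0.960 = 48.
The 2nd smallest replicate is 1.514; the 48th is 2.220.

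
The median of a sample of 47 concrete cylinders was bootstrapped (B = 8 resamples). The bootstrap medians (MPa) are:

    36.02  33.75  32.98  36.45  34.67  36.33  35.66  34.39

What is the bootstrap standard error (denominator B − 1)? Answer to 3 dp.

SE* = 1.280

Bootstrap SE is the standard deviation of the 8 replicate medians.
Mean of replicates: (36.02 + 33.75 + 32.98 + 36.45 + 34.67 + 36.33 + 35.66 + 34.39) / 8 = 280.2500 / 8 = 35.0312
Sum of squared deviations: (+0.9888)² + (−1.2812)² + (−2.0513)² + (+1.4188)² + (−0.3612)² + (+1.2987)² + (+0.6287)² + (−0.6412)² = 11.4635
Variance = 11.4635 / 7 = 1.6376
SE* = √1.6376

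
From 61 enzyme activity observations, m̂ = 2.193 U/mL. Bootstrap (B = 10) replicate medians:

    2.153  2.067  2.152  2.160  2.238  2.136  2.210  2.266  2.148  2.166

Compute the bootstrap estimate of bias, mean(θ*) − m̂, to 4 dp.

mean(θ*) = (2.153 + 2.067 + 2.152 + 2.160 + 2.238 + 2.136 + 2.210 + 2.266 + 2.148 + 2.166) / 10 = 2.16960
bias = 2.16960 − 2.193

bias = −0.0234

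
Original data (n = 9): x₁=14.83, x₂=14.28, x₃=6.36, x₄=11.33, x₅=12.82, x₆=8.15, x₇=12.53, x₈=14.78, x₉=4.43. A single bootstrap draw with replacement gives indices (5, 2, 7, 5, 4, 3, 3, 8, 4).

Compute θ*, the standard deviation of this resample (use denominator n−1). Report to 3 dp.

Resample values: 12.82, 14.28, 12.53, 12.82, 11.33, 6.36, 6.36, 14.78, 11.33.
Mean = 11.4011; sum of squared deviations = 75.8415
s² = 75.8415 / 8 = 9.4802
s = √9.4802 = 3.079

θ* = 3.079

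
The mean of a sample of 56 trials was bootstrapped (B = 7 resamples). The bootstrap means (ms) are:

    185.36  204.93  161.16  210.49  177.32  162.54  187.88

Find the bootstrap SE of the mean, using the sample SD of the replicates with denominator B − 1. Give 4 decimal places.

Bootstrap SE is the standard deviation of the 7 replicate means.
Mean of replicates: (185.36 + 204.93 + 161.16 + 210.49 + 177.32 + 162.54 + 187.88) / 7 = 1289.68000 / 7 = 184.24000
Sum of squared deviations: (+1.12000)² + (+20.69000)² + (−23.08000)² + (+26.25000)² + (−6.92000)² + (−21.70000)² + (+3.64000)² = 2183.10540
Variance = 2183.10540 / 6 = 363.85090
SE* = √363.85090

SE* = 19.0749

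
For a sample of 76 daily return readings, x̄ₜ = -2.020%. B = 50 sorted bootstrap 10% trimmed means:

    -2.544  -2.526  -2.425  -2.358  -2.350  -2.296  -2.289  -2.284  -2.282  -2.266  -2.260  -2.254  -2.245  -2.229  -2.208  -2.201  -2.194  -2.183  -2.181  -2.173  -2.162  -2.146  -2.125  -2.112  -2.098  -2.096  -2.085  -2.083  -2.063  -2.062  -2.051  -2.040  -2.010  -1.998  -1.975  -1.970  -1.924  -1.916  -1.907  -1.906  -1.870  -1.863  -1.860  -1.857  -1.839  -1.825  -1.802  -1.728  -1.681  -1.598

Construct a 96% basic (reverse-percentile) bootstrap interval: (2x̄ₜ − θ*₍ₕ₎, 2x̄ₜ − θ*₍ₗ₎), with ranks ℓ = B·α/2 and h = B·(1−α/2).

(-2.359, -1.496)

Percentile endpoints at ranks 1 and 49: θ*₍1₎ = -2.544, θ*₍49₎ = -1.681.
Basic interval reflects these around x̄ₜ:
  lower = 2 × -2.020 − -1.681 = -2.359
  upper = 2 × -2.020 − -2.544 = -1.496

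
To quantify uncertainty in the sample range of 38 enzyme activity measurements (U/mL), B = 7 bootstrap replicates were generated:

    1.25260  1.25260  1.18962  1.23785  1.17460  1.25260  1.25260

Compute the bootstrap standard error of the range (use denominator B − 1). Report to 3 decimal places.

SE* = 0.034

Bootstrap SE is the standard deviation of the 7 replicate ranges.
Mean of replicates: (1.25260 + 1.25260 + 1.18962 + 1.23785 + 1.17460 + 1.25260 + 1.25260) / 7 = 8.612470 / 7 = 1.230353
Sum of squared deviations: (+0.022247)² + (+0.022247)² + (−0.040733)² + (+0.007497)² + (−0.055753)² + (+0.022247)² + (+0.022247)² = 0.006803
Variance = 0.006803 / 6 = 0.001134
SE* = √0.001134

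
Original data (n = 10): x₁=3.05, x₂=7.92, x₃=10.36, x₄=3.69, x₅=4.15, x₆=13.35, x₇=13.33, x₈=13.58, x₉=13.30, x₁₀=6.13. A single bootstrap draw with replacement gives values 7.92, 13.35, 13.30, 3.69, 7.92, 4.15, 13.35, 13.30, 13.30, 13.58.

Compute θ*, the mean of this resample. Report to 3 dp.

Mean = (7.92 + 13.35 + 13.30 + 3.69 + 7.92 + 4.15 + 13.35 + 13.30 + 13.30 + 13.58) / 10 = 103.860 / 10 = 10.386

θ* = 10.386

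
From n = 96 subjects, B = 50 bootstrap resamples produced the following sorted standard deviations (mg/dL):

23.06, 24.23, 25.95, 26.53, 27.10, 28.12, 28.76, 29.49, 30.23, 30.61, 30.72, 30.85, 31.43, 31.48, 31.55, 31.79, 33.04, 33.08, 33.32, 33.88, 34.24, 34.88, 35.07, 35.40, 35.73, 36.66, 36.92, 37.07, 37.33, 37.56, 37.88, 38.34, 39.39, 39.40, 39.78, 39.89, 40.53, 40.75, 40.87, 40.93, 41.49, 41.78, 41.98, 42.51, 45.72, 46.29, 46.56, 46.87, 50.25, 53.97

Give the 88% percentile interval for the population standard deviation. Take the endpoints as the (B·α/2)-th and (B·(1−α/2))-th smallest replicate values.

(25.95, 46.56)

α = 0.12; lower rank = 50 × 0.060 = 3; upper rank = 50 × 0.940 = 47.
The 3rd smallest replicate is 25.95; the 47th is 46.56.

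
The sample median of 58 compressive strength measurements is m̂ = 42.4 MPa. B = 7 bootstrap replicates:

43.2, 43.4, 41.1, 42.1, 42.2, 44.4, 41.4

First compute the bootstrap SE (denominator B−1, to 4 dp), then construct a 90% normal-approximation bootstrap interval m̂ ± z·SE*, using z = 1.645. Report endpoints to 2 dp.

Mean of replicates = 42.5429; sum of squared deviations = 8.3171; SE* = √(8.3171/6) = 1.1774
Margin = 1.645 × 1.1774 = 1.937
Interval: 42.4 ± 1.937

(40.46, 44.34)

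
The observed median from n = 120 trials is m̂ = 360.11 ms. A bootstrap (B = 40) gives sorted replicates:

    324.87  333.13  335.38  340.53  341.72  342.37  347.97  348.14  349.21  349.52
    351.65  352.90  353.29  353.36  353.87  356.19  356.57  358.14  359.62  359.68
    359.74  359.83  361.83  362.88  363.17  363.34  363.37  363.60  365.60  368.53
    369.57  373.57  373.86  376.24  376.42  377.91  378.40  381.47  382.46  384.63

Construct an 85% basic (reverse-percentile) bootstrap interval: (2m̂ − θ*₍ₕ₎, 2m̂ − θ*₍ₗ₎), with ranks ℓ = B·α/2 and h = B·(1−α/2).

Percentile endpoints at ranks 3 and 37: θ*₍3₎ = 335.38, θ*₍37₎ = 378.40.
Basic interval reflects these around m̂:
  lower = 2 × 360.11 − 378.40 = 341.82
  upper = 2 × 360.11 − 335.38 = 384.84

(341.82, 384.84)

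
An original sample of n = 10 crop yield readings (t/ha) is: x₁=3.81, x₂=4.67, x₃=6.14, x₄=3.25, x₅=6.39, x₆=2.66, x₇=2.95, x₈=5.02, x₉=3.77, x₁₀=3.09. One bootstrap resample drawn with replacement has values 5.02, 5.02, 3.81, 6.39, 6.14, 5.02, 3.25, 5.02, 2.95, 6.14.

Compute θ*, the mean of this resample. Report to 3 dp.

Mean = (5.02 + 5.02 + 3.81 + 6.39 + 6.14 + 5.02 + 3.25 + 5.02 + 2.95 + 6.14) / 10 = 48.760 / 10 = 4.876

θ* = 4.876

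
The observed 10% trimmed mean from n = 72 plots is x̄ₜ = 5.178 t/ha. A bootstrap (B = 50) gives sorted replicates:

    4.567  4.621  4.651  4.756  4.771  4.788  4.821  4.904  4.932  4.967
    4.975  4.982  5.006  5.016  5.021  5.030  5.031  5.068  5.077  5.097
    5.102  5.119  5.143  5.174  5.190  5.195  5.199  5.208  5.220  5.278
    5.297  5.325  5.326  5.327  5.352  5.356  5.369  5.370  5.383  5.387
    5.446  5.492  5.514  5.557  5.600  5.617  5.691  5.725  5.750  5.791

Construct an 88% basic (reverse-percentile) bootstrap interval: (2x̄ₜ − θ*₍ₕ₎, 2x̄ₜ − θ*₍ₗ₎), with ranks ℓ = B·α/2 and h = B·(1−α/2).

Percentile endpoints at ranks 3 and 47: θ*₍3₎ = 4.651, θ*₍47₎ = 5.691.
Basic interval reflects these around x̄ₜ:
  lower = 2 × 5.178 − 5.691 = 4.665
  upper = 2 × 5.178 − 4.651 = 5.705

(4.665, 5.705)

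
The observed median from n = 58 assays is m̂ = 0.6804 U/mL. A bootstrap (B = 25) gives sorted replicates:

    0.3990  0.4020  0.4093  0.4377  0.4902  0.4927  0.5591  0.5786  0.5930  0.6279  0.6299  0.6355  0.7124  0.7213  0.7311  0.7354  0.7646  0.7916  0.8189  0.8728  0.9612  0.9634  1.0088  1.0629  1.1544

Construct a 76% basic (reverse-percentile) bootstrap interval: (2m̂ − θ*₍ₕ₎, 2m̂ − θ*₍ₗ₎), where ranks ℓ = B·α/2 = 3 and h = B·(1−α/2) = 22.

Percentile endpoints at ranks 3 and 22: θ*₍3₎ = 0.4093, θ*₍22₎ = 0.9634.
Basic interval reflects these around m̂:
  lower = 2 × 0.6804 − 0.9634 = 0.3974
  upper = 2 × 0.6804 − 0.4093 = 0.9515

(0.3974, 0.9515)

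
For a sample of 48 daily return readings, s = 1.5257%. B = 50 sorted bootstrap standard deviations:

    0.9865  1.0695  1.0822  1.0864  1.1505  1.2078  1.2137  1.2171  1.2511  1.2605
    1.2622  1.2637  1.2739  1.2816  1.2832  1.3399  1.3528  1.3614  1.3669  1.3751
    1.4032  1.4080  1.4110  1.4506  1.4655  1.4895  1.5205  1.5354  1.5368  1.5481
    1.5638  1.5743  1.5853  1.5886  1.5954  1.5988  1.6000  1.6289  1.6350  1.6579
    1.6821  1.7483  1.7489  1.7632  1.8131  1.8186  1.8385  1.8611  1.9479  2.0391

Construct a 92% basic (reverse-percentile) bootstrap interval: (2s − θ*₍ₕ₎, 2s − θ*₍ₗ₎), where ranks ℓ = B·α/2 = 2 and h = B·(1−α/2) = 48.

(1.1903, 1.9819)

Percentile endpoints at ranks 2 and 48: θ*₍2₎ = 1.0695, θ*₍48₎ = 1.8611.
Basic interval reflects these around s:
  lower = 2 × 1.5257 − 1.8611 = 1.1903
  upper = 2 × 1.5257 − 1.0695 = 1.9819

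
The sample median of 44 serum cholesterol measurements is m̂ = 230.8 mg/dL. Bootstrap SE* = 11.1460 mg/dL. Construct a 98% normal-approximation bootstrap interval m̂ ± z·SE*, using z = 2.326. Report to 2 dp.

(204.87, 256.73)

Margin = 2.326 × 11.1460 = 25.926
Interval: 230.8 ± 25.926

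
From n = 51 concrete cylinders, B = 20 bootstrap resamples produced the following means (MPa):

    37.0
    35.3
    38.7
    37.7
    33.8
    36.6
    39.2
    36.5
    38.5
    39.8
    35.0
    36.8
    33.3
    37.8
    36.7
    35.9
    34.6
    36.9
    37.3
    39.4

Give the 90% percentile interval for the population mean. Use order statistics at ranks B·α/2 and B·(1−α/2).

Sorted replicates: 33.3, 33.8, 34.6, 35.0, 35.3, 35.9, 36.5, 36.6, 36.7, 36.8, 36.9, 37.0, 37.3, 37.7, 37.8, 38.5, 38.7, 39.2, 39.4, 39.8
α = 0.10; lower rank = 20 × 0.050 = 1; upper rank = 20 × 0.950 = 19.
The 1st smallest replicate is 33.3; the 19th is 39.4.

(33.3, 39.4)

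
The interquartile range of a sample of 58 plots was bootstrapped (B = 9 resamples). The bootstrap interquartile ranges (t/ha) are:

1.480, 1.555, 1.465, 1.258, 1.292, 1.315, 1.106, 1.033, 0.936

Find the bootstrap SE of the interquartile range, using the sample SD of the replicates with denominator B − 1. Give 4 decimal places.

SE* = 0.2123

Bootstrap SE is the standard deviation of the 9 replicate interquartile ranges.
Mean of replicates: (1.480 + 1.555 + 1.465 + 1.258 + 1.292 + 1.315 + 1.106 + 1.033 + 0.936) / 9 = 11.44000 / 9 = 1.27111
Sum of squared deviations: (+0.20889)² + (+0.28389)² + (+0.19389)² + (−0.01311)² + (+0.02089)² + (+0.04389)² + (−0.16511)² + (−0.23811)² + (−0.33511)² = 0.36061
Variance = 0.36061 / 8 = 0.04508
SE* = √0.04508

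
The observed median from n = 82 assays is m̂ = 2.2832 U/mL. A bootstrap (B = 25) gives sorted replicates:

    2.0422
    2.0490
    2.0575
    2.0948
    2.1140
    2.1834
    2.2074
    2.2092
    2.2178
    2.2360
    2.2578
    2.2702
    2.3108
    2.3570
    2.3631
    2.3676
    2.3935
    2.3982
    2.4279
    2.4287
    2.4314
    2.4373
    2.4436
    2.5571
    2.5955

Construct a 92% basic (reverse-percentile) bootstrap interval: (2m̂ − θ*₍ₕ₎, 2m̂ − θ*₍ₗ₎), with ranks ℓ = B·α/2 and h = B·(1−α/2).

Percentile endpoints at ranks 1 and 24: θ*₍1₎ = 2.0422, θ*₍24₎ = 2.5571.
Basic interval reflects these around m̂:
  lower = 2 × 2.2832 − 2.5571 = 2.0093
  upper = 2 × 2.2832 − 2.0422 = 2.5242

(2.0093, 2.5242)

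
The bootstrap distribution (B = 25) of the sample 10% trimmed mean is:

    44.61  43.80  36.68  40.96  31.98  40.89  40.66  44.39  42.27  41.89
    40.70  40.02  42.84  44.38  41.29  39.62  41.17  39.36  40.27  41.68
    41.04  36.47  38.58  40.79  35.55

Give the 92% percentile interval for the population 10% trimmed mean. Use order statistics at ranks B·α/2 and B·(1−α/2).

Sorted replicates: 31.98, 35.55, 36.47, 36.68, 38.58, 39.36, 39.62, 40.02, 40.27, 40.66, 40.70, 40.79, 40.89, 40.96, 41.04, 41.17, 41.29, 41.68, 41.89, 42.27, 42.84, 43.80, 44.38, 44.39, 44.61
α = 0.08; lower rank = 25 × 0.040 = 1; upper rank = 25 × 0.960 = 24.
The 1st smallest replicate is 31.98; the 24th is 44.39.

(31.98, 44.39)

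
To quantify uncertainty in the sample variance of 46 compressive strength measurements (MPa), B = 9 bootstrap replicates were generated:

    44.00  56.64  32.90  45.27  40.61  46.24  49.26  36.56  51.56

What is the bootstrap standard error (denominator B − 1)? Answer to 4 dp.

SE* = 7.3805

Bootstrap SE is the standard deviation of the 9 replicate variances.
Mean of replicates: (44.00 + 56.64 + 32.90 + 45.27 + 40.61 + 46.24 + 49.26 + 36.56 + 51.56) / 9 = 403.04000 / 9 = 44.78222
Sum of squared deviations: (−0.78222)² + (+11.85778)² + (−11.88222)² + (+0.48778)² + (−4.17222)² + (+1.45778)² + (+4.47778)² + (−8.22222)² + (+6.77778)² = 435.77016
Variance = 435.77016 / 8 = 54.47127
SE* = √54.47127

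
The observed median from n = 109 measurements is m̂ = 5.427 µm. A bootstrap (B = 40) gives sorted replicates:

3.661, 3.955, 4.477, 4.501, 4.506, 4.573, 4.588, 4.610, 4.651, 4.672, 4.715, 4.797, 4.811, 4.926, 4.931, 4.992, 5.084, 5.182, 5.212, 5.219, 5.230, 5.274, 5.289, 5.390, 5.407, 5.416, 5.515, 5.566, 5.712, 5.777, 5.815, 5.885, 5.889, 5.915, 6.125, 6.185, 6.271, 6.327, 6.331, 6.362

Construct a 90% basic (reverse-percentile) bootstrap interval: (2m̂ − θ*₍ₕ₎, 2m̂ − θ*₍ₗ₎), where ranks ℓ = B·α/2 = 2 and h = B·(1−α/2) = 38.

Percentile endpoints at ranks 2 and 38: θ*₍2₎ = 3.955, θ*₍38₎ = 6.327.
Basic interval reflects these around m̂:
  lower = 2 × 5.427 − 6.327 = 4.527
  upper = 2 × 5.427 − 3.955 = 6.899

(4.527, 6.899)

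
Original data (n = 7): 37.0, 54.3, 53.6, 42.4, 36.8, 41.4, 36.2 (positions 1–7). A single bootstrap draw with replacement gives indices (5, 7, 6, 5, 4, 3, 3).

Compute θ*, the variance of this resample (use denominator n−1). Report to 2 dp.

θ* = 58.46

Resample values: 36.8, 36.2, 41.4, 36.8, 42.4, 53.6, 53.6.
Mean = 42.9714; sum of squared deviations = 350.7543
s² = 350.7543 / 6 = 58.4590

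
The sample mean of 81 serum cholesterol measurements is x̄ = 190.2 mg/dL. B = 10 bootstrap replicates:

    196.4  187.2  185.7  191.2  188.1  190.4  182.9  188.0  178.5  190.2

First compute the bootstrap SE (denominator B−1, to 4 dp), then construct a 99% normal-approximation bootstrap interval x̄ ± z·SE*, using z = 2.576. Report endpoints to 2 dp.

(177.66, 202.74)

Mean of replicates = 187.8600; sum of squared deviations = 213.4040; SE* = √(213.4040/9) = 4.8695
Margin = 2.576 × 4.8695 = 12.544
Interval: 190.2 ± 12.544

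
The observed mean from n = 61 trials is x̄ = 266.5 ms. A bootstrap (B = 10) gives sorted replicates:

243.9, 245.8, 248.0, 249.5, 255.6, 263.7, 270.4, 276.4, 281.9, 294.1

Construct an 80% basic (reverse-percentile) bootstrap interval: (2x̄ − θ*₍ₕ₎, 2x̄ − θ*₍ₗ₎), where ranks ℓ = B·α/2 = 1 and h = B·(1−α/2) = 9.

(251.1, 289.1)

Percentile endpoints at ranks 1 and 9: θ*₍1₎ = 243.9, θ*₍9₎ = 281.9.
Basic interval reflects these around x̄:
  lower = 2 × 266.5 − 281.9 = 251.1
  upper = 2 × 266.5 − 243.9 = 289.1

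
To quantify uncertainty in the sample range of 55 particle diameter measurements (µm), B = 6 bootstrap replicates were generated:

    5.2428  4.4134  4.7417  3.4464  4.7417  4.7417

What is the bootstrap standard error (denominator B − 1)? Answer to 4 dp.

Bootstrap SE is the standard deviation of the 6 replicate ranges.
Mean of replicates: (5.2428 + 4.4134 + 4.7417 + 3.4464 + 4.7417 + 4.7417) / 6 = 27.32770 / 6 = 4.55462
Sum of squared deviations: (+0.68818)² + (−0.14122)² + (+0.18708)² + (−1.10822)² + (+0.18708)² + (+0.18708)² = 1.82668
Variance = 1.82668 / 5 = 0.36534
SE* = √0.36534

SE* = 0.6044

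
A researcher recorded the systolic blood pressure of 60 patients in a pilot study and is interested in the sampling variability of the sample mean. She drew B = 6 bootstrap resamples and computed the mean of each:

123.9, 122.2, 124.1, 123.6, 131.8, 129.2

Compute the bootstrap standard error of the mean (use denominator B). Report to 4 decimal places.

Bootstrap SE is the standard deviation of the 6 replicate means.
Mean of replicates: (123.9 + 122.2 + 124.1 + 123.6 + 131.8 + 129.2) / 6 = 754.80000 / 6 = 125.80000
Sum of squared deviations: (−1.90000)² + (−3.60000)² + (−1.70000)² + (−2.20000)² + (+6.00000)² + (+3.40000)² = 71.86000
Variance = 71.86000 / 6 = 11.97667
SE* = √11.97667

SE* = 3.4607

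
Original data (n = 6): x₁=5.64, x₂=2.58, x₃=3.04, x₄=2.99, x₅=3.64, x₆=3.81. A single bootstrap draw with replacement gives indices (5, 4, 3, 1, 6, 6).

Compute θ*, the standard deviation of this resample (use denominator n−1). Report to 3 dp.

Resample values: 3.64, 2.99, 3.04, 5.64, 3.81, 3.81.
Mean = 3.8217; sum of squared deviations = 4.6423
s² = 4.6423 / 5 = 0.9285
s = √0.9285 = 0.964

θ* = 0.964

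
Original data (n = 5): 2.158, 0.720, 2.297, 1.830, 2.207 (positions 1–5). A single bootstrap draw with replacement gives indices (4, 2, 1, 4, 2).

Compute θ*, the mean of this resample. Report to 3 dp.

Resample values: 1.830, 0.720, 2.158, 1.830, 0.720.
Mean = (1.830 + 0.720 + 2.158 + 1.830 + 0.720) / 5 = 7.2580 / 5 = 1.452

θ* = 1.452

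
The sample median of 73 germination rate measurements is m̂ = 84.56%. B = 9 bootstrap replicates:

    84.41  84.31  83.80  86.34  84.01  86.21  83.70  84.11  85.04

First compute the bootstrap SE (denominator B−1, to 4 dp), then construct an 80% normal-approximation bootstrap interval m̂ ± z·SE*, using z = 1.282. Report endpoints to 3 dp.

(83.283, 85.837)

Mean of replicates = 84.6589; sum of squared deviations = 7.9405; SE* = √(7.9405/8) = 0.9963
Margin = 1.282 × 0.9963 = 1.2773
Interval: 84.56 ± 1.2773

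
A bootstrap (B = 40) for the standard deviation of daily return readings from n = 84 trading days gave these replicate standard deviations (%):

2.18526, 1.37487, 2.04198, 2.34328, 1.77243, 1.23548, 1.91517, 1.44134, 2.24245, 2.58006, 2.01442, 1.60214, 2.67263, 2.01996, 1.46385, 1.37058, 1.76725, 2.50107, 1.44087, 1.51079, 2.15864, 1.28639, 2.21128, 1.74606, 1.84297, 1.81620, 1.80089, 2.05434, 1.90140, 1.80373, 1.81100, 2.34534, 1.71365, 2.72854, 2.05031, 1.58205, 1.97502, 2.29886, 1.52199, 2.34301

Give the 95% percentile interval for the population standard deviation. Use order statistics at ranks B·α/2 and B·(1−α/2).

Sorted replicates: 1.23548, 1.28639, 1.37058, 1.37487, 1.44087, 1.44134, 1.46385, 1.51079, 1.52199, 1.58205, 1.60214, 1.71365, 1.74606, 1.76725, 1.77243, 1.80089, 1.80373, 1.81100, 1.81620, 1.84297, 1.90140, 1.91517, 1.97502, 2.01442, 2.01996, 2.04198, 2.05031, 2.05434, 2.15864, 2.18526, 2.21128, 2.24245, 2.29886, 2.34301, 2.34328, 2.34534, 2.50107, 2.58006, 2.67263, 2.72854
α = 0.05; lower rank = 40 × 0.025 = 1; upper rank = 40 × 0.975 = 39.
The 1st smallest replicate is 1.23548; the 39th is 2.67263.

(1.23548, 2.67263)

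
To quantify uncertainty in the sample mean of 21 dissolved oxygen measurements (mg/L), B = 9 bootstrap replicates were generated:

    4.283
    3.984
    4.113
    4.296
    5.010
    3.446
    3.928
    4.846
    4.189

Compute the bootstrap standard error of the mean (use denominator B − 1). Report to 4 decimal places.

Bootstrap SE is the standard deviation of the 9 replicate means.
Mean of replicates: (4.283 + 3.984 + 4.113 + 4.296 + 5.010 + 3.446 + 3.928 + 4.846 + 4.189) / 9 = 38.09500 / 9 = 4.23278
Sum of squared deviations: (+0.05022)² + (−0.24878)² + (−0.11978)² + (+0.06322)² + (+0.77722)² + (−0.78678)² + (−0.30478)² + (+0.61322)² + (−0.04378)² = 1.77670
Variance = 1.77670 / 8 = 0.22209
SE* = √0.22209

SE* = 0.4713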